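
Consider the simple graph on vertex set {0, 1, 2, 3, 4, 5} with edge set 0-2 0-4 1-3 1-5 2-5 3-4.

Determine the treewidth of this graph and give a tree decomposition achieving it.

Each bag holds 3 vertices, so the decomposition has width 2, which upper-bounds the treewidth. Since 1–3–4–0–2–5–1 is a cycle in G, G is not acyclic. Forests are exactly the graphs of treewidth ≤ 1, so tw(G) ≥ 2. Hence tw(G) = 2 exactly.

Treewidth 2.
One such decomposition:
Bags: B1 = {1, 3, 4}  B2 = {0, 1, 4}  B3 = {0, 1, 2}  B4 = {1, 2, 5}
Tree: B1–B2, B2–B3, B3–B4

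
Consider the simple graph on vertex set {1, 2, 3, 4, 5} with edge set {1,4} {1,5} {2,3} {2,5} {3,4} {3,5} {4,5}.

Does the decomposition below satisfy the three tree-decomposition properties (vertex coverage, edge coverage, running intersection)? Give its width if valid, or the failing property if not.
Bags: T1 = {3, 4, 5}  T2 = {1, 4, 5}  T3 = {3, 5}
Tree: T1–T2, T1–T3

No — vertex 2 appears in no bag.

A tree decomposition must satisfy three properties: every vertex lies in some bag; for every edge, both endpoints lie together in some bag; and for every vertex, the bags containing it form a connected subtree. Here vertex 2 appears in no bag, so the decomposition is invalid.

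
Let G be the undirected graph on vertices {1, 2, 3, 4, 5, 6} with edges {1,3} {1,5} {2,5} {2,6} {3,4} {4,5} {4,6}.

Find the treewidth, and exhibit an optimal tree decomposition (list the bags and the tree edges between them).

Each bag holds 3 vertices, so the decomposition has width 2, which upper-bounds the treewidth. The edges 3–1–5–4–3 form a cycle, so G is not a tree and its treewidth is at least 2. Combining the bounds, tw(G) = 2.

Treewidth 2.
One optimal decomposition is:
Bags: B1 = {1, 3, 4}  B2 = {1, 4, 5}  B3 = {4, 5, 6}  B4 = {2, 5, 6}
Tree: B1–B2, B2–B3, B3–B4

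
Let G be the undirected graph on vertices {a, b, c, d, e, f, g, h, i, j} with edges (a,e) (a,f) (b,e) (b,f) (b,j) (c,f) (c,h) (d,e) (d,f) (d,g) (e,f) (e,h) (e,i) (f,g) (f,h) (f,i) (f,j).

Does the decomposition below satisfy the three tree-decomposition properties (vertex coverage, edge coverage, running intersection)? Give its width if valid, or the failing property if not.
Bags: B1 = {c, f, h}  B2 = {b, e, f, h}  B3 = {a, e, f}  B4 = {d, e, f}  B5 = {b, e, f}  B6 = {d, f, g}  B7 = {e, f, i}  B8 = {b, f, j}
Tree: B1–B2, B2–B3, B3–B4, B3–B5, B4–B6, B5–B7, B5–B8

No — bags containing vertex b are not connected in the tree.

A tree decomposition must satisfy three properties: every vertex lies in some bag; for every edge, both endpoints lie together in some bag; and for every vertex, the bags containing it form a connected subtree. Here bags containing vertex b are not connected in the tree, so the decomposition is invalid.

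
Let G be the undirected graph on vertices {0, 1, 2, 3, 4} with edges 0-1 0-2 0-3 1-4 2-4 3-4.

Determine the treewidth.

2

A width-2 tree decomposition is:
Bags: B1 = {0, 2, 4}  B2 = {0, 1, 4}  B3 = {0, 3, 4}
Tree: B1–B2, B2–B3
Each bag holds 3 vertices, so the decomposition has width 2, which upper-bounds the treewidth. For the lower bound, G contains the cycle 2–0–1–4–2, so G is not a forest; only forests have treewidth ≤ 1, hence tw(G) ≥ 2. Combining the bounds, tw(G) = 2.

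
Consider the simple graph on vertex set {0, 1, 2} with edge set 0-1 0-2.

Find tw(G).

1

A width-1 tree decomposition is:
Bags: B1 = {0, 1}  B2 = {0, 2}
Tree: B1–B2
The largest bag has 2 vertices, giving width 1; this decomposition certifies tw(G) ≤ 1. G has an edge, so its treewidth is at least 1. Combining the bounds, tw(G) = 1.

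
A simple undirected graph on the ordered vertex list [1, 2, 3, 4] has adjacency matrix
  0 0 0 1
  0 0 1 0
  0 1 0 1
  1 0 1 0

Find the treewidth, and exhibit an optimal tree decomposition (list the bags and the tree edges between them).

The largest bag has 2 vertices, giving width 1; this decomposition certifies tw(G) ≤ 1. Since G has at least one edge (e.g. 3–4), it is not an edgeless graph, so tw(G) ≥ 1. Combining the bounds, tw(G) = 1.

Treewidth 1.
One such decomposition:
Bags: B1 = {3, 4}  B2 = {1, 4}  B3 = {2, 3}
Tree: B1–B2, B1–B3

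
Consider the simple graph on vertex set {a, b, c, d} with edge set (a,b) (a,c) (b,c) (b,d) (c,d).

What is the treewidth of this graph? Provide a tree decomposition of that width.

Treewidth 2.
Bags: B1 = {b, c, d}  B2 = {a, b, c}
Tree: B1–B2

The largest bag has 3 vertices, giving width 2; this decomposition certifies tw(G) ≤ 2. Conversely, {b, c, d} is a clique of size 3, and the vertices of any clique must share a bag in every tree decomposition; so some bag has ≥ 3 vertices and tw(G) ≥ 2. The upper and lower bounds meet at 2, so that is the treewidth.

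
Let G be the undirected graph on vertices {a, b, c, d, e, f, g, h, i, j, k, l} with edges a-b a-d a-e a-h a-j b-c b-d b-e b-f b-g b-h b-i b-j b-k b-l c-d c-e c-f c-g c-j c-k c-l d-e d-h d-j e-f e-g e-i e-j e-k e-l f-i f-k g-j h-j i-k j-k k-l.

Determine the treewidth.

4

A width-4 tree decomposition is:
Bags: B1 = {b, c, e, j, k}  B2 = {b, c, d, e, j}  B3 = {a, b, d, e, j}  B4 = {a, b, d, h, j}  B5 = {b, c, e, f, k}  B6 = {b, c, e, g, j}  B7 = {b, c, e, k, l}  B8 = {b, e, f, i, k}
Tree: B1–B2, B2–B3, B3–B4, B1–B5, B2–B6, B5–B7, B5–B8
Each bag holds 5 vertices, so the decomposition has width 4, which upper-bounds the treewidth. For the lower bound, the 5 vertices {b, c, d, e, j} are pairwise adjacent, and any tree decomposition puts a clique entirely inside one bag — forcing width ≥ 4. Combining the bounds, tw(G) = 4.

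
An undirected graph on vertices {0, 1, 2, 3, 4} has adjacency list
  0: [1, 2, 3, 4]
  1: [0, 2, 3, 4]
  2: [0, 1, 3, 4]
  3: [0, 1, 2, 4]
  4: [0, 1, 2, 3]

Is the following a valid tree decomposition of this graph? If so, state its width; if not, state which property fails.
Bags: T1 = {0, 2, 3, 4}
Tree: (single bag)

No — vertex 1 appears in no bag.

A tree decomposition must satisfy three properties: every vertex lies in some bag; for every edge, both endpoints lie together in some bag; and for every vertex, the bags containing it form a connected subtree. Here vertex 1 appears in no bag, so the decomposition is invalid.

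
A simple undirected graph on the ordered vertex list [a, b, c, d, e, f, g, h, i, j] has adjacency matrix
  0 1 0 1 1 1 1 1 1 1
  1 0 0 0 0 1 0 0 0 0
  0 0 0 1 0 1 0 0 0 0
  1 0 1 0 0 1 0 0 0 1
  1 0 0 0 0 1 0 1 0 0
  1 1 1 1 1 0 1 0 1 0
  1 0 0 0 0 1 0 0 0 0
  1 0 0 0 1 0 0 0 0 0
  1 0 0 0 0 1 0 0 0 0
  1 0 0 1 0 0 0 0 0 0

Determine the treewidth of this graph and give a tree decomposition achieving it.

Every bag has size at most 3, so the width is 3 − 1 = 2 and tw(G) ≤ 2. Conversely, {c, d, f} is a clique of size 3, and the vertices of any clique must share a bag in every tree decomposition; so some bag has ≥ 3 vertices and tw(G) ≥ 2. The upper and lower bounds meet at 2, so that is the treewidth.

Treewidth 2.
One such decomposition:
Bags: B1 = {a, e, f}  B2 = {a, d, f}  B3 = {a, b, f}  B4 = {a, f, g}  B5 = {a, d, j}  B6 = {a, e, h}  B7 = {a, f, i}  B8 = {c, d, f}
Tree: B1–B2, B1–B3, B3–B4, B2–B5, B1–B6, B1–B7, B2–B8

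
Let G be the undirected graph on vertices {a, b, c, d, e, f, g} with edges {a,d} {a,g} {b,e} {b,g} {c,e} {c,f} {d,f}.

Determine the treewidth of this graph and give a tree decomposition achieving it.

Every bag has size at most 3, so the width is 3 − 1 = 2 and tw(G) ≤ 2. Since b–e–c–f–d–a–g–b is a cycle in G, G is not acyclic. Forests are exactly the graphs of treewidth ≤ 1, so tw(G) ≥ 2. Hence tw(G) = 2 exactly.

Treewidth 2.
Bags: B1 = {b, c, e}  B2 = {b, c, f}  B3 = {b, d, f}  B4 = {a, b, d}  B5 = {a, b, g}
Tree: B1–B2, B2–B3, B3–B4, B4–B5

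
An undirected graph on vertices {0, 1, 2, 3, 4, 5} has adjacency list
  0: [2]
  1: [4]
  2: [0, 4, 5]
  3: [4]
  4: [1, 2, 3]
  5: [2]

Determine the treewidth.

A width-1 tree decomposition is:
Bags: B1 = {2, 4}  B2 = {3, 4}  B3 = {1, 4}  B4 = {2, 5}  B5 = {0, 2}
Tree: B1–B2, B2–B3, B1–B4, B4–B5
Each bag holds 2 vertices, so the decomposition has width 1, which upper-bounds the treewidth. G has an edge, so its treewidth is at least 1. Therefore the treewidth is 1.

1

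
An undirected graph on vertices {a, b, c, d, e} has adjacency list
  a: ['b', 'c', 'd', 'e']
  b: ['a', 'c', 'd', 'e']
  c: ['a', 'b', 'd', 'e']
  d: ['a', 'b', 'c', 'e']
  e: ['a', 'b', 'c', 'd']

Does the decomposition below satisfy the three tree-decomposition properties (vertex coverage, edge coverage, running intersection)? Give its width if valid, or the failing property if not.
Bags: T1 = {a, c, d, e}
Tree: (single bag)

No — vertex b appears in no bag.

A tree decomposition must satisfy three properties: every vertex lies in some bag; for every edge, both endpoints lie together in some bag; and for every vertex, the bags containing it form a connected subtree. Here vertex b appears in no bag, so the decomposition is invalid.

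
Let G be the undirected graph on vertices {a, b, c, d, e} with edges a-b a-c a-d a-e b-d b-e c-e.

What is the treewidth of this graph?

A width-2 tree decomposition is:
Bags: B1 = {a, b, e}  B2 = {a, c, e}  B3 = {a, b, d}
Tree: B1–B2, B1–B3
Each bag holds 3 vertices, so the decomposition has width 2, which upper-bounds the treewidth. On the other hand G contains the 3-clique {a, b, d}. A clique must lie in a single bag of any decomposition, so no decomposition can have width below 2. Combining the bounds, tw(G) = 2.

2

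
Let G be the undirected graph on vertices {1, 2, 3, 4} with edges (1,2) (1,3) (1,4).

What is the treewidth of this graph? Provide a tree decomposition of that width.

Treewidth 1.
One optimal decomposition is:
Bags: B1 = {1, 2}  B2 = {1, 4}  B3 = {1, 3}
Tree: B1–B2, B2–B3

Each bag holds 2 vertices, so the decomposition has width 1, which upper-bounds the treewidth. G has an edge, so its treewidth is at least 1. Hence tw(G) = 1 exactly.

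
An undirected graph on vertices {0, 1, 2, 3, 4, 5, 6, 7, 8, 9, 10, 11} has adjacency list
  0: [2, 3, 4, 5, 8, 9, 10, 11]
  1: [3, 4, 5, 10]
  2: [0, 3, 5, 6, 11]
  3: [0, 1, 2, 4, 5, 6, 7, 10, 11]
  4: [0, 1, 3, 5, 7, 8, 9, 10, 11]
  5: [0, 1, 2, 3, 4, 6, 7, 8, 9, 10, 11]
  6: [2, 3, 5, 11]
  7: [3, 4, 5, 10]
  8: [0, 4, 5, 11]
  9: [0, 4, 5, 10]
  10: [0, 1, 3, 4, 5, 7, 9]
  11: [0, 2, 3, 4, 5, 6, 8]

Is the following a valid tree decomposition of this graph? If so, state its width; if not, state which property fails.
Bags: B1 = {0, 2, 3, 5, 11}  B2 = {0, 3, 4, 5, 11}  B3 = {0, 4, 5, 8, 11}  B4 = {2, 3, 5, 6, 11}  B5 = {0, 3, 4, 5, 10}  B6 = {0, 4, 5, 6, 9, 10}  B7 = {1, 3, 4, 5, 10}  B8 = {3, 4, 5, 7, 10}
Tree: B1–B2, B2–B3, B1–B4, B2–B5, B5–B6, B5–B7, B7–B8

No — bags containing vertex 6 are not connected in the tree.

A tree decomposition must satisfy three properties: every vertex lies in some bag; for every edge, both endpoints lie together in some bag; and for every vertex, the bags containing it form a connected subtree. Here bags containing vertex 6 are not connected in the tree, so the decomposition is invalid.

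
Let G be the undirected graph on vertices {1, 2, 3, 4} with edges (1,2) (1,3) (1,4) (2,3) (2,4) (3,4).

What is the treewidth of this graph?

A width-3 tree decomposition is:
Bags: B1 = {1, 2, 3, 4}
Tree: (single bag)
With just one bag of size 4, the width is 4 − 1 = 3, so tw(G) ≤ 3. On the other hand G contains the 4-clique {1, 2, 3, 4}. A clique must lie in a single bag of any decomposition, so no decomposition can have width below 3. Combining the bounds, tw(G) = 3.

3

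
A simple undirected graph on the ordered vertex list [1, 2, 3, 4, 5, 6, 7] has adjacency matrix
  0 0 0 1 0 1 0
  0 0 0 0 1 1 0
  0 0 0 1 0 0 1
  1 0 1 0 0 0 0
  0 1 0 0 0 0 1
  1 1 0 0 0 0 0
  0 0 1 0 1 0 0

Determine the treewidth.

A width-2 tree decomposition is:
Bags: B1 = {1, 4, 6}  B2 = {3, 4, 6}  B3 = {3, 6, 7}  B4 = {5, 6, 7}  B5 = {2, 5, 6}
Tree: B1–B2, B2–B3, B3–B4, B4–B5
The largest bag has 3 vertices, giving width 2; this decomposition certifies tw(G) ≤ 2. The edges 6–1–4–3–7–5–2–6 form a cycle, so G is not a tree and its treewidth is at least 2. The upper and lower bounds meet at 2, so that is the treewidth.

2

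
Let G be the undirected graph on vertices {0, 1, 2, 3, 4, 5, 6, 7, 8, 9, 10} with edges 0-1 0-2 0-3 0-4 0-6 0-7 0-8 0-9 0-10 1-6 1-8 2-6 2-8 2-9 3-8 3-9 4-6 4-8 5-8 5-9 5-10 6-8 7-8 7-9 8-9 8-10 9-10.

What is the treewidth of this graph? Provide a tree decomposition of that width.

Every bag has size at most 4, so the width is 4 − 1 = 3 and tw(G) ≤ 3. On the other hand G contains the 4-clique {0, 1, 6, 8}. A clique must lie in a single bag of any decomposition, so no decomposition can have width below 3. Combining the bounds, tw(G) = 3.

Treewidth 3.
One such decomposition:
Bags: B1 = {0, 2, 6, 8}  B2 = {0, 1, 6, 8}  B3 = {0, 2, 8, 9}  B4 = {0, 4, 6, 8}  B5 = {0, 7, 8, 9}  B6 = {0, 8, 9, 10}  B7 = {0, 3, 8, 9}  B8 = {5, 8, 9, 10}
Tree: B1–B2, B1–B3, B1–B4, B3–B5, B5–B6, B6–B7, B6–B8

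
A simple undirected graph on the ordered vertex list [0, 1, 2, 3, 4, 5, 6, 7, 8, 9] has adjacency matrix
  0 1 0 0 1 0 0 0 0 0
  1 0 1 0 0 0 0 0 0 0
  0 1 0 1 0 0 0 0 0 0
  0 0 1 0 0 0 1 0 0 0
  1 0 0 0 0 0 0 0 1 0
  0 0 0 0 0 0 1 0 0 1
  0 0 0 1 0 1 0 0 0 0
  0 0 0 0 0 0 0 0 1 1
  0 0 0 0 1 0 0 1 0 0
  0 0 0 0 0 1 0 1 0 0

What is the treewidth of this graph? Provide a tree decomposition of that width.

Every bag has size at most 3, so the width is 3 − 1 = 2 and tw(G) ≤ 2. Since 7–8–4–0–1–2–3–6–5–9–7 is a cycle in G, G is not acyclic. Forests are exactly the graphs of treewidth ≤ 1, so tw(G) ≥ 2. Combining the bounds, tw(G) = 2.

Treewidth 2.
One such decomposition:
Bags: B1 = {4, 7, 8}  B2 = {0, 4, 7}  B3 = {0, 1, 7}  B4 = {1, 2, 7}  B5 = {2, 3, 7}  B6 = {3, 6, 7}  B7 = {5, 6, 7}  B8 = {5, 7, 9}
Tree: B1–B2, B2–B3, B3–B4, B4–B5, B5–B6, B6–B7, B7–B8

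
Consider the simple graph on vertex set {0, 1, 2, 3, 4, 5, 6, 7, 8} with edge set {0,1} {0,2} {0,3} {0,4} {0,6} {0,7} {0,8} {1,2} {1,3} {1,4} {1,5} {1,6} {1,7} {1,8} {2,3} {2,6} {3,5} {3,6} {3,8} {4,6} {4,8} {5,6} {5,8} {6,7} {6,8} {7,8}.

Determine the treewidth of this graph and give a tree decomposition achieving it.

Treewidth 4.
One optimal decomposition is:
Bags: B1 = {0, 1, 3, 6, 8}  B2 = {0, 1, 6, 7, 8}  B3 = {0, 1, 2, 3, 6}  B4 = {1, 3, 5, 6, 8}  B5 = {0, 1, 4, 6, 8}
Tree: B1–B2, B1–B3, B1–B4, B2–B5

The largest bag has 5 vertices, giving width 4; this decomposition certifies tw(G) ≤ 4. Conversely, {0, 1, 3, 6, 8} is a clique of size 5, and the vertices of any clique must share a bag in every tree decomposition; so some bag has ≥ 5 vertices and tw(G) ≥ 4. Hence tw(G) = 4 exactly.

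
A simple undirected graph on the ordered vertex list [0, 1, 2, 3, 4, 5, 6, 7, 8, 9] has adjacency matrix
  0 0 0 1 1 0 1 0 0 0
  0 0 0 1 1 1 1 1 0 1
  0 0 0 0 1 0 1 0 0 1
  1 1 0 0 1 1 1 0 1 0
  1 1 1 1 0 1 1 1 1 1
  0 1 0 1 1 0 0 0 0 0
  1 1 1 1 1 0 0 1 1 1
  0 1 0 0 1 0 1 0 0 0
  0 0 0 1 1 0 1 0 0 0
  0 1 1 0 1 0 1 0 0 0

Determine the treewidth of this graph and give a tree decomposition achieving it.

Treewidth 3.
One such decomposition:
Bags: B1 = {0, 3, 4, 6}  B2 = {1, 3, 4, 6}  B3 = {3, 4, 6, 8}  B4 = {1, 4, 6, 9}  B5 = {1, 3, 4, 5}  B6 = {2, 4, 6, 9}  B7 = {1, 4, 6, 7}
Tree: B1–B2, B1–B3, B2–B4, B2–B5, B4–B6, B4–B7

The largest bag has 4 vertices, giving width 3; this decomposition certifies tw(G) ≤ 3. For the lower bound, the 4 vertices {1, 3, 4, 5} are pairwise adjacent, and any tree decomposition puts a clique entirely inside one bag — forcing width ≥ 3. Therefore the treewidth is 3.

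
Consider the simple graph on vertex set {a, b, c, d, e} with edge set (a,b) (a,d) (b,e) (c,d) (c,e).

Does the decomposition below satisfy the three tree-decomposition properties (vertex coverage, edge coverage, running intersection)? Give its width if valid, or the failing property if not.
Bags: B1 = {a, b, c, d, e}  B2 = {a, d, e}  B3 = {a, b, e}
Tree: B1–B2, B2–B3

No — bags containing vertex b are not connected in the tree.

A tree decomposition must satisfy three properties: every vertex lies in some bag; for every edge, both endpoints lie together in some bag; and for every vertex, the bags containing it form a connected subtree. Here bags containing vertex b are not connected in the tree, so the decomposition is invalid.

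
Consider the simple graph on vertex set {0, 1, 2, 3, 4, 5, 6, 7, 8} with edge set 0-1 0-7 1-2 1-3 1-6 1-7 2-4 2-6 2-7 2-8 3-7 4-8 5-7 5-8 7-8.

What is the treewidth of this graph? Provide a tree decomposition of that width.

Each bag holds 3 vertices, so the decomposition has width 2, which upper-bounds the treewidth. For the lower bound, the 3 vertices {2, 4, 8} are pairwise adjacent, and any tree decomposition puts a clique entirely inside one bag — forcing width ≥ 2. Combining the bounds, tw(G) = 2.

Treewidth 2.
One optimal decomposition is:
Bags: B1 = {1, 2, 7}  B2 = {1, 2, 6}  B3 = {1, 3, 7}  B4 = {2, 7, 8}  B5 = {5, 7, 8}  B6 = {2, 4, 8}  B7 = {0, 1, 7}
Tree: B1–B2, B1–B3, B1–B4, B4–B5, B4–B6, B3–B7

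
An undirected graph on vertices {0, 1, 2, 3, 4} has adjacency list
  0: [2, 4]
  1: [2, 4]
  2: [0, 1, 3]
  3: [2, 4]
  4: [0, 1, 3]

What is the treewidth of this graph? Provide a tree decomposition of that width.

Treewidth 2.
Bags: B1 = {0, 2, 4}  B2 = {1, 2, 4}  B3 = {2, 3, 4}
Tree: B1–B2, B2–B3

The largest bag has 3 vertices, giving width 2; this decomposition certifies tw(G) ≤ 2. Since 4–0–2–1–4 is a cycle in G, G is not acyclic. Forests are exactly the graphs of treewidth ≤ 1, so tw(G) ≥ 2. The upper and lower bounds meet at 2, so that is the treewidth.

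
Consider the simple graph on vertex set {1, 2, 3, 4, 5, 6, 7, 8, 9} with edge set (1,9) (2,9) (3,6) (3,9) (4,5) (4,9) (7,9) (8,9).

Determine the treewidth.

1

A width-1 tree decomposition is:
Bags: B1 = {7, 9}  B2 = {1, 9}  B3 = {3, 9}  B4 = {4, 9}  B5 = {4, 5}  B6 = {3, 6}  B7 = {2, 9}  B8 = {8, 9}
Tree: B1–B2, B2–B3, B1–B4, B4–B5, B3–B6, B4–B7, B1–B8
The largest bag has 2 vertices, giving width 1; this decomposition certifies tw(G) ≤ 1. G has an edge, so its treewidth is at least 1. Therefore the treewidth is 1.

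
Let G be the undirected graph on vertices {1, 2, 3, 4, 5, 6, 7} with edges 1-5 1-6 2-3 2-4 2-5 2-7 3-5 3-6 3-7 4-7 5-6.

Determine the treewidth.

A width-2 tree decomposition is:
Bags: B1 = {2, 3, 7}  B2 = {2, 3, 5}  B3 = {2, 4, 7}  B4 = {3, 5, 6}  B5 = {1, 5, 6}
Tree: B1–B2, B1–B3, B2–B4, B4–B5
Every bag has size at most 3, so the width is 3 − 1 = 2 and tw(G) ≤ 2. Conversely, {1, 5, 6} is a clique of size 3, and the vertices of any clique must share a bag in every tree decomposition; so some bag has ≥ 3 vertices and tw(G) ≥ 2. Hence tw(G) = 2 exactly.

2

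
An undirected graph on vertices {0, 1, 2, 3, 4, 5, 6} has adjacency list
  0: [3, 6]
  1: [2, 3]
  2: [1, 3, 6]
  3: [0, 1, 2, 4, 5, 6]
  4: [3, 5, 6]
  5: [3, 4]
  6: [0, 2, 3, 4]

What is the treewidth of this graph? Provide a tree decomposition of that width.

Treewidth 2.
One optimal decomposition is:
Bags: B1 = {3, 4, 6}  B2 = {2, 3, 6}  B3 = {1, 2, 3}  B4 = {3, 4, 5}  B5 = {0, 3, 6}
Tree: B1–B2, B2–B3, B1–B4, B2–B5

The largest bag has 3 vertices, giving width 2; this decomposition certifies tw(G) ≤ 2. For the lower bound, the 3 vertices {1, 2, 3} are pairwise adjacent, and any tree decomposition puts a clique entirely inside one bag — forcing width ≥ 2. Therefore the treewidth is 2.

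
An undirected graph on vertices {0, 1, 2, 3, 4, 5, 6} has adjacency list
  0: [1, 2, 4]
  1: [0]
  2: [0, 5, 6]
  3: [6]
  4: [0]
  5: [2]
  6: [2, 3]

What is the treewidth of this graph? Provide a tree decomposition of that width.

The largest bag has 2 vertices, giving width 1; this decomposition certifies tw(G) ≤ 1. G has an edge, so its treewidth is at least 1. Combining the bounds, tw(G) = 1.

Treewidth 1.
Bags: B1 = {2, 6}  B2 = {3, 6}  B3 = {0, 2}  B4 = {0, 4}  B5 = {2, 5}  B6 = {0, 1}
Tree: B1–B2, B1–B3, B3–B4, B1–B5, B3–B6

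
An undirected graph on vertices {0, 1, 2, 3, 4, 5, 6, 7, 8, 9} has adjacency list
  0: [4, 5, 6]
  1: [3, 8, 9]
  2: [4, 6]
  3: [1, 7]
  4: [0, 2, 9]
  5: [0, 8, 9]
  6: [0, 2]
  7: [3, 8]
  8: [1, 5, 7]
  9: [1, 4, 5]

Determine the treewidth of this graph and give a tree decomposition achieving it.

The largest bag has 3 vertices, giving width 2; this decomposition certifies tw(G) ≤ 2. Since 3–7–8–1–3 is a cycle in G, G is not acyclic. Forests are exactly the graphs of treewidth ≤ 1, so tw(G) ≥ 2. Combining the bounds, tw(G) = 2.

Treewidth 2.
Bags: B1 = {1, 3, 7}  B2 = {1, 7, 8}  B3 = {1, 8, 9}  B4 = {5, 8, 9}  B5 = {4, 5, 9}  B6 = {0, 4, 5}  B7 = {0, 2, 4}  B8 = {0, 2, 6}
Tree: B1–B2, B2–B3, B3–B4, B4–B5, B5–B6, B6–B7, B7–B8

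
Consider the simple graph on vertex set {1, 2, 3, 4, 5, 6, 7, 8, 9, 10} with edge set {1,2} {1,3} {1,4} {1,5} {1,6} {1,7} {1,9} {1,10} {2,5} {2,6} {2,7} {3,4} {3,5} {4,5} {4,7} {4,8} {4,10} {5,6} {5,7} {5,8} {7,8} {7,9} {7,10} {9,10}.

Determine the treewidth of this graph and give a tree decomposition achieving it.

Treewidth 3.
One optimal decomposition is:
Bags: B1 = {1, 4, 5, 7}  B2 = {1, 2, 5, 7}  B3 = {1, 3, 4, 5}  B4 = {4, 5, 7, 8}  B5 = {1, 4, 7, 10}  B6 = {1, 2, 5, 6}  B7 = {1, 7, 9, 10}
Tree: B1–B2, B1–B3, B1–B4, B1–B5, B2–B6, B5–B7

Each bag holds 4 vertices, so the decomposition has width 3, which upper-bounds the treewidth. For the lower bound, the 4 vertices {4, 5, 7, 8} are pairwise adjacent, and any tree decomposition puts a clique entirely inside one bag — forcing width ≥ 3. Combining the bounds, tw(G) = 3.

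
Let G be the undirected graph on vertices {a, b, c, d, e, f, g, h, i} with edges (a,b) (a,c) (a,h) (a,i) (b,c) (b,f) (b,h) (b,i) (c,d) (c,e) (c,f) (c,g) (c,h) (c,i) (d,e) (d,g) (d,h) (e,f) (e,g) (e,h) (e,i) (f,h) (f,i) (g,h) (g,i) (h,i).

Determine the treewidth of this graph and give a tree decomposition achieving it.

Every bag has size at most 5, so the width is 5 − 1 = 4 and tw(G) ≤ 4. On the other hand G contains the 5-clique {c, d, e, g, h}. A clique must lie in a single bag of any decomposition, so no decomposition can have width below 4. Hence tw(G) = 4 exactly.

Treewidth 4.
One optimal decomposition is:
Bags: B1 = {c, e, f, h, i}  B2 = {c, e, g, h, i}  B3 = {b, c, f, h, i}  B4 = {a, b, c, h, i}  B5 = {c, d, e, g, h}
Tree: B1–B2, B1–B3, B3–B4, B2–B5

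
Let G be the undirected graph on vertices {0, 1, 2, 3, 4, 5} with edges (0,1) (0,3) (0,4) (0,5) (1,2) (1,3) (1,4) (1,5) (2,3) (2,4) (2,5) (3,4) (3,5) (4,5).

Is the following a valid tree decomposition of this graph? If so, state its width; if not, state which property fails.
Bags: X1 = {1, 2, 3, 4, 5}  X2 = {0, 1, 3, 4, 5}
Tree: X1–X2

Yes; width 4.

Checking the three conditions: (i) the bags cover all of {0, 1, 2, 3, 4, 5}; (ii) for each edge, some bag contains both endpoints; (iii) the bags containing any fixed vertex form a subtree. All hold, so the decomposition is valid with width 5 − 1 = 4.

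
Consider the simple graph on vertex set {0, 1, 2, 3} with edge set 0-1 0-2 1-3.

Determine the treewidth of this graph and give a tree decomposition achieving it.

Treewidth 1.
One optimal decomposition is:
Bags: B1 = {1, 3}  B2 = {0, 1}  B3 = {0, 2}
Tree: B1–B2, B2–B3

The largest bag has 2 vertices, giving width 1; this decomposition certifies tw(G) ≤ 1. G has an edge, so its treewidth is at least 1. Combining the bounds, tw(G) = 1.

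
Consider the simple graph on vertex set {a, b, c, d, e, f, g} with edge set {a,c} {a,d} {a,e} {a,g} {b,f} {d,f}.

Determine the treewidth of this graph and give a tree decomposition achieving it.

Treewidth 1.
One optimal decomposition is:
Bags: B1 = {a, d}  B2 = {d, f}  B3 = {b, f}  B4 = {a, g}  B5 = {a, c}  B6 = {a, e}
Tree: B1–B2, B2–B3, B1–B4, B4–B5, B5–B6

Every bag has size at most 2, so the width is 2 − 1 = 1 and tw(G) ≤ 1. Since G has at least one edge (e.g. a–d), it is not an edgeless graph, so tw(G) ≥ 1. Combining the bounds, tw(G) = 1.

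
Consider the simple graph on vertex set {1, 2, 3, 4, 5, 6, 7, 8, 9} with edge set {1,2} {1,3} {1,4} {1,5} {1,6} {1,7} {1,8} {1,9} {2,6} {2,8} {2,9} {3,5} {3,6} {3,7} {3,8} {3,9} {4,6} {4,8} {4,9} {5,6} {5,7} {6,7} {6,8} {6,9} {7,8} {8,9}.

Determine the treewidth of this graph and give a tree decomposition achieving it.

Treewidth 4.
One such decomposition:
Bags: B1 = {1, 3, 6, 7, 8}  B2 = {1, 3, 6, 8, 9}  B3 = {1, 3, 5, 6, 7}  B4 = {1, 2, 6, 8, 9}  B5 = {1, 4, 6, 8, 9}
Tree: B1–B2, B1–B3, B2–B4, B4–B5

The largest bag has 5 vertices, giving width 4; this decomposition certifies tw(G) ≤ 4. On the other hand G contains the 5-clique {1, 2, 6, 8, 9}. A clique must lie in a single bag of any decomposition, so no decomposition can have width below 4. The upper and lower bounds meet at 4, so that is the treewidth.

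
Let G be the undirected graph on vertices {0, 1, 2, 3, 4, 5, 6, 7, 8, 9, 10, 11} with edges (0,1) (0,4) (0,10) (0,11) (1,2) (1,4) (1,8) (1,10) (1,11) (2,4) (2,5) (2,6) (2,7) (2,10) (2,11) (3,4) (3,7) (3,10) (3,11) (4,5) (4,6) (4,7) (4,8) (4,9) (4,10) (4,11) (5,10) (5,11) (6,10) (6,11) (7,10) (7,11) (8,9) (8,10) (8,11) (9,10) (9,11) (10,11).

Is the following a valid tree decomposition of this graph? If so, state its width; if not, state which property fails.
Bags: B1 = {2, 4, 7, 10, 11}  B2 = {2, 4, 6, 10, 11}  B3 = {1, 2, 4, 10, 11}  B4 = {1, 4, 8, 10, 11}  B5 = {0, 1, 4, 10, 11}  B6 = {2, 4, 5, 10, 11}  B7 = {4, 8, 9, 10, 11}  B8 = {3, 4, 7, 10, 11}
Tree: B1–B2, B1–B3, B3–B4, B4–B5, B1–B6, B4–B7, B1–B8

Yes; width 4.

Vertex coverage: the bags together contain {0, 1, 2, 3, 4, 5, 6, 7, 8, 9, 10, 11}, the full vertex set. Edge coverage: each edge of G has both endpoints in at least one bag. Running intersection: for every vertex, the bags containing it form a connected subtree. All three properties hold, so this is a valid tree decomposition of width max|bag| − 1 = 4, and hence tw(G) ≤ 4.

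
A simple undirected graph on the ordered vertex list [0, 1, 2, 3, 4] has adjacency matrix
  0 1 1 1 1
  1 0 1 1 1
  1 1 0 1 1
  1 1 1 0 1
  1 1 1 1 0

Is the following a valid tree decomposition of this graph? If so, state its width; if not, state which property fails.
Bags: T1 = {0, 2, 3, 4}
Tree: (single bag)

No — vertex 1 appears in no bag.

A tree decomposition must satisfy three properties: every vertex lies in some bag; for every edge, both endpoints lie together in some bag; and for every vertex, the bags containing it form a connected subtree. Here vertex 1 appears in no bag, so the decomposition is invalid.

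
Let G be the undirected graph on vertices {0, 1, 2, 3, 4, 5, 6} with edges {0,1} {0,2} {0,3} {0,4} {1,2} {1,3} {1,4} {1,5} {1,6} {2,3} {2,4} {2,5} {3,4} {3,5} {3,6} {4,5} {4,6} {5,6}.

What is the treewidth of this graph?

A width-4 tree decomposition is:
Bags: B1 = {1, 3, 4, 5, 6}  B2 = {1, 2, 3, 4, 5}  B3 = {0, 1, 2, 3, 4}
Tree: B1–B2, B2–B3
The largest bag has 5 vertices, giving width 4; this decomposition certifies tw(G) ≤ 4. For the lower bound, the 5 vertices {0, 1, 2, 3, 4} are pairwise adjacent, and any tree decomposition puts a clique entirely inside one bag — forcing width ≥ 4. Therefore the treewidth is 4.

4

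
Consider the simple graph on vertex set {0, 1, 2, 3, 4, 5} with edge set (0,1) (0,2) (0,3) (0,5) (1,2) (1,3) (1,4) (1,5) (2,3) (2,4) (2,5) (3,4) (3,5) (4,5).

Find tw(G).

4

A width-4 tree decomposition is:
Bags: B1 = {0, 1, 2, 3, 5}  B2 = {1, 2, 3, 4, 5}
Tree: B1–B2
The largest bag has 5 vertices, giving width 4; this decomposition certifies tw(G) ≤ 4. On the other hand G contains the 5-clique {0, 1, 2, 3, 5}. A clique must lie in a single bag of any decomposition, so no decomposition can have width below 4. Hence tw(G) = 4 exactly.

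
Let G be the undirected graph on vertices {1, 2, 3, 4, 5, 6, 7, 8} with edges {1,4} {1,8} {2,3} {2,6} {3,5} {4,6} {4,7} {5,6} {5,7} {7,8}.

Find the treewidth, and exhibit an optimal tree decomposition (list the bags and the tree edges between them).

Treewidth 2.
Bags: B1 = {2, 3, 6}  B2 = {3, 5, 6}  B3 = {4, 5, 6}  B4 = {4, 5, 7}  B5 = {1, 4, 7}  B6 = {1, 7, 8}
Tree: B1–B2, B2–B3, B3–B4, B4–B5, B5–B6

Every bag has size at most 3, so the width is 3 − 1 = 2 and tw(G) ≤ 2. For the lower bound, G contains the cycle 2–3–5–6–2, so G is not a forest; only forests have treewidth ≤ 1, hence tw(G) ≥ 2. The upper and lower bounds meet at 2, so that is the treewidth.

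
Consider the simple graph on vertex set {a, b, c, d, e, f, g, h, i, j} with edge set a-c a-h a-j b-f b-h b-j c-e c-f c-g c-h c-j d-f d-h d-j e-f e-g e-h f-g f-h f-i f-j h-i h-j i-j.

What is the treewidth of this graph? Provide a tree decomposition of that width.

Each bag holds 4 vertices, so the decomposition has width 3, which upper-bounds the treewidth. Conversely, {a, c, h, j} is a clique of size 4, and the vertices of any clique must share a bag in every tree decomposition; so some bag has ≥ 4 vertices and tw(G) ≥ 3. Combining the bounds, tw(G) = 3.

Treewidth 3.
Bags: B1 = {a, c, h, j}  B2 = {c, f, h, j}  B3 = {c, e, f, h}  B4 = {c, e, f, g}  B5 = {d, f, h, j}  B6 = {b, f, h, j}  B7 = {f, h, i, j}
Tree: B1–B2, B2–B3, B3–B4, B2–B5, B2–B6, B6–B7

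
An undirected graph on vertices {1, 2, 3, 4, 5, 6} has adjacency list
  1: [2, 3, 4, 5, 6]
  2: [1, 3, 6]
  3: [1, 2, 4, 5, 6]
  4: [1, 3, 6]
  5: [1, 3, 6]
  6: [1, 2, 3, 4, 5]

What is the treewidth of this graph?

3

A width-3 tree decomposition is:
Bags: B1 = {1, 2, 3, 6}  B2 = {1, 3, 5, 6}  B3 = {1, 3, 4, 6}
Tree: B1–B2, B2–B3
The largest bag has 4 vertices, giving width 3; this decomposition certifies tw(G) ≤ 3. For the lower bound, the 4 vertices {1, 2, 3, 6} are pairwise adjacent, and any tree decomposition puts a clique entirely inside one bag — forcing width ≥ 3. Combining the bounds, tw(G) = 3.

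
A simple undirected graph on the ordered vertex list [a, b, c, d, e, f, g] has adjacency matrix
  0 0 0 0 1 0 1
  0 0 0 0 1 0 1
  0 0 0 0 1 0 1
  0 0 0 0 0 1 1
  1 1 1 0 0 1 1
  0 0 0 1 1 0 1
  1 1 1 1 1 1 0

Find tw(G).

A width-2 tree decomposition is:
Bags: B1 = {b, e, g}  B2 = {e, f, g}  B3 = {a, e, g}  B4 = {d, f, g}  B5 = {c, e, g}
Tree: B1–B2, B1–B3, B2–B4, B1–B5
Each bag holds 3 vertices, so the decomposition has width 2, which upper-bounds the treewidth. Conversely, {d, f, g} is a clique of size 3, and the vertices of any clique must share a bag in every tree decomposition; so some bag has ≥ 3 vertices and tw(G) ≥ 2. The upper and lower bounds meet at 2, so that is the treewidth.

2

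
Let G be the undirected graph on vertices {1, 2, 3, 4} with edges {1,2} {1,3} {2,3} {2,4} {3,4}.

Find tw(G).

2

A width-2 tree decomposition is:
Bags: B1 = {1, 2, 3}  B2 = {2, 3, 4}
Tree: B1–B2
Every bag has size at most 3, so the width is 3 − 1 = 2 and tw(G) ≤ 2. Conversely, {1, 2, 3} is a clique of size 3, and the vertices of any clique must share a bag in every tree decomposition; so some bag has ≥ 3 vertices and tw(G) ≥ 2. The upper and lower bounds meet at 2, so that is the treewidth.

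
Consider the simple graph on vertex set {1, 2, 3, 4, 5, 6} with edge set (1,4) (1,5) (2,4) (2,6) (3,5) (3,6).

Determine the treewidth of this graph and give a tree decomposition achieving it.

Treewidth 2.
One such decomposition:
Bags: B1 = {2, 4, 6}  B2 = {3, 4, 6}  B3 = {3, 4, 5}  B4 = {1, 4, 5}
Tree: B1–B2, B2–B3, B3–B4

Every bag has size at most 3, so the width is 3 − 1 = 2 and tw(G) ≤ 2. Since 4–2–6–3–5–1–4 is a cycle in G, G is not acyclic. Forests are exactly the graphs of treewidth ≤ 1, so tw(G) ≥ 2. Combining the bounds, tw(G) = 2.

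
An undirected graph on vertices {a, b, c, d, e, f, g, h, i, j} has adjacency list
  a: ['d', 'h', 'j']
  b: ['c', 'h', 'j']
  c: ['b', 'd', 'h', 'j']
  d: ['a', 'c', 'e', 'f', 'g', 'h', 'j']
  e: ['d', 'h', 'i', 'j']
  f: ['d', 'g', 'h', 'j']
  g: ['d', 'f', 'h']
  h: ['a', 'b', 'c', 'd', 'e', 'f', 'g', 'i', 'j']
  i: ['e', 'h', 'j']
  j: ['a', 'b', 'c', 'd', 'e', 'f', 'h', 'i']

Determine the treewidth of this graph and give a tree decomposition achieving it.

The largest bag has 4 vertices, giving width 3; this decomposition certifies tw(G) ≤ 3. Conversely, {d, f, g, h} is a clique of size 4, and the vertices of any clique must share a bag in every tree decomposition; so some bag has ≥ 4 vertices and tw(G) ≥ 3. Hence tw(G) = 3 exactly.

Treewidth 3.
One optimal decomposition is:
Bags: B1 = {d, e, h, j}  B2 = {c, d, h, j}  B3 = {b, c, h, j}  B4 = {e, h, i, j}  B5 = {d, f, h, j}  B6 = {a, d, h, j}  B7 = {d, f, g, h}
Tree: B1–B2, B2–B3, B1–B4, B1–B5, B2–B6, B5–B7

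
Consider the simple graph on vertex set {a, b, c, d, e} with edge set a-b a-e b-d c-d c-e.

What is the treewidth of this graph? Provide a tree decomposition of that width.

Every bag has size at most 3, so the width is 3 − 1 = 2 and tw(G) ≤ 2. The edges e–a–b–d–c–e form a cycle, so G is not a tree and its treewidth is at least 2. The upper and lower bounds meet at 2, so that is the treewidth.

Treewidth 2.
One optimal decomposition is:
Bags: B1 = {a, b, e}  B2 = {b, d, e}  B3 = {c, d, e}
Tree: B1–B2, B2–B3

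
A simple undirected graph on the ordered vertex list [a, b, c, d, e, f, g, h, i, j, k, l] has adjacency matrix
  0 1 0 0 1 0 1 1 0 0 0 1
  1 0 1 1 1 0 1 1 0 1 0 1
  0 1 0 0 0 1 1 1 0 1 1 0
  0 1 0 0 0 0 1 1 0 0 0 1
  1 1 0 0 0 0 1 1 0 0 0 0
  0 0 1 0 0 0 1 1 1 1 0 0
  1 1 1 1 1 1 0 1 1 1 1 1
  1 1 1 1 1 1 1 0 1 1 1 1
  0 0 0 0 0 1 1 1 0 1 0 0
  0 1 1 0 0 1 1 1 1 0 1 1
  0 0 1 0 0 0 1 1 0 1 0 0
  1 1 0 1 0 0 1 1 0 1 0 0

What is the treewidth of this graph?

A width-4 tree decomposition is:
Bags: B1 = {b, g, h, j, l}  B2 = {b, c, g, h, j}  B3 = {c, f, g, h, j}  B4 = {a, b, g, h, l}  B5 = {c, g, h, j, k}  B6 = {f, g, h, i, j}  B7 = {b, d, g, h, l}  B8 = {a, b, e, g, h}
Tree: B1–B2, B2–B3, B1–B4, B2–B5, B3–B6, B1–B7, B4–B8
The largest bag has 5 vertices, giving width 4; this decomposition certifies tw(G) ≤ 4. Conversely, {c, f, g, h, j} is a clique of size 5, and the vertices of any clique must share a bag in every tree decomposition; so some bag has ≥ 5 vertices and tw(G) ≥ 4. Therefore the treewidth is 4.

4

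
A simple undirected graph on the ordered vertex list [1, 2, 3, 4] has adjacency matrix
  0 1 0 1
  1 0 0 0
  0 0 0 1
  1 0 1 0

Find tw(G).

A width-1 tree decomposition is:
Bags: B1 = {1, 4}  B2 = {1, 2}  B3 = {3, 4}
Tree: B1–B2, B1–B3
The largest bag has 2 vertices, giving width 1; this decomposition certifies tw(G) ≤ 1. Since G has at least one edge (e.g. 4–1), it is not an edgeless graph, so tw(G) ≥ 1. The upper and lower bounds meet at 1, so that is the treewidth.

1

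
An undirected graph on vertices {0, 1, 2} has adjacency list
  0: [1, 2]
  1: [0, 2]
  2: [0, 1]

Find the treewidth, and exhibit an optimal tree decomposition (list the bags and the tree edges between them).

A single bag containing all 3 vertices is trivially a valid decomposition of width 2. On the other hand G contains the 3-clique {0, 1, 2}. A clique must lie in a single bag of any decomposition, so no decomposition can have width below 2. Hence tw(G) = 2 exactly.

Treewidth 2.
One such decomposition:
Bags: B1 = {0, 1, 2}
Tree: (single bag)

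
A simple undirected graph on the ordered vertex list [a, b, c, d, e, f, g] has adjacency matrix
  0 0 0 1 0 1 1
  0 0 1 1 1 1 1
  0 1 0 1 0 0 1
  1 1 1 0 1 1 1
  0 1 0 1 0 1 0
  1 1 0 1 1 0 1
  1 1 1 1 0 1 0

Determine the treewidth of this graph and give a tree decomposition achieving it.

Every bag has size at most 4, so the width is 4 − 1 = 3 and tw(G) ≤ 3. On the other hand G contains the 4-clique {b, c, d, g}. A clique must lie in a single bag of any decomposition, so no decomposition can have width below 3. Hence tw(G) = 3 exactly.

Treewidth 3.
One optimal decomposition is:
Bags: B1 = {b, d, f, g}  B2 = {a, d, f, g}  B3 = {b, c, d, g}  B4 = {b, d, e, f}
Tree: B1–B2, B1–B3, B1–B4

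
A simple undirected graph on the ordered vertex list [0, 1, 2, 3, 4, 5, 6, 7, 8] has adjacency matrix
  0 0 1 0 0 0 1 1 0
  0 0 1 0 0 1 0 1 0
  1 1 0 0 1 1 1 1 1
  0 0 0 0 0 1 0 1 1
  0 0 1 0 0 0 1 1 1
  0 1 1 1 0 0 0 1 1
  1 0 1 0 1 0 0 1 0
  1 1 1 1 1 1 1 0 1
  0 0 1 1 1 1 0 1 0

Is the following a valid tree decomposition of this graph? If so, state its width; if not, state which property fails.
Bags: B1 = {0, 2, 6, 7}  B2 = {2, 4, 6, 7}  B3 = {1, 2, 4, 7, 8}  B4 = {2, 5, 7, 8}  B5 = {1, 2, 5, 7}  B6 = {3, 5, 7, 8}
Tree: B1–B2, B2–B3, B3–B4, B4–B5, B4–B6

A tree decomposition must satisfy three properties: every vertex lies in some bag; for every edge, both endpoints lie together in some bag; and for every vertex, the bags containing it form a connected subtree. Here bags containing vertex 1 are not connected in the tree, so the decomposition is invalid.

No — bags containing vertex 1 are not connected in the tree.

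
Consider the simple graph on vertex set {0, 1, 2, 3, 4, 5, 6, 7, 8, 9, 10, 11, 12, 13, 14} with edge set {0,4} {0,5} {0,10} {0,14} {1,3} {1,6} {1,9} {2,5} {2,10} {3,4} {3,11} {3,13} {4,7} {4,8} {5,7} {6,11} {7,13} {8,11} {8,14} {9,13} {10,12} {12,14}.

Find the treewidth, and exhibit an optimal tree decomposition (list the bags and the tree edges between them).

The largest bag has 4 vertices, giving width 3; this decomposition certifies tw(G) ≤ 3. For the lower bound: the 4 vertex sets {1,6,9}, {11}, {3}, {4,7,8,13} are disjoint, each induces a connected subgraph, and every pair is joined by at least one edge of G. Contracting each set to a single vertex therefore yields K_{4} as a minor, and since treewidth is minor-monotone, tw(G) ≥ tw(K_{4}) = 3. Therefore the treewidth is 3.

Treewidth 3.
One such decomposition:
Bags: B1 = {1, 6, 9, 11}  B2 = {1, 3, 9, 11}  B3 = {3, 9, 11, 13}  B4 = {3, 8, 11, 13}  B5 = {3, 4, 8, 13}  B6 = {4, 7, 8, 13}  B7 = {4, 7, 8, 14}  B8 = {0, 4, 7, 14}  B9 = {0, 5, 7, 14}  B10 = {0, 5, 12, 14}  B11 = {0, 5, 10, 12}  B12 = {2, 5, 10, 12}
Tree: B1–B2, B2–B3, B3–B4, B4–B5, B5–B6, B6–B7, B7–B8, B8–B9, B9–B10, B10–B11, B11–B12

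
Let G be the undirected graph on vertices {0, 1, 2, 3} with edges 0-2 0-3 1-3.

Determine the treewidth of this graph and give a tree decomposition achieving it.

Each bag holds 2 vertices, so the decomposition has width 1, which upper-bounds the treewidth. Since G has at least one edge (e.g. 3–0), it is not an edgeless graph, so tw(G) ≥ 1. Combining the bounds, tw(G) = 1.

Treewidth 1.
One such decomposition:
Bags: B1 = {0, 3}  B2 = {0, 2}  B3 = {1, 3}
Tree: B1–B2, B1–B3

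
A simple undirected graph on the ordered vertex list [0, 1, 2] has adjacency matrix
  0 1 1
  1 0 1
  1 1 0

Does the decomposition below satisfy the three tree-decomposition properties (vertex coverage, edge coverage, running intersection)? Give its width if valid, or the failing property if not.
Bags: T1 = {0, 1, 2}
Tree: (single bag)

Vertex coverage: the bags together contain {0, 1, 2}, the full vertex set. Edge coverage: each edge of G has both endpoints in at least one bag. Running intersection: for every vertex, the bags containing it form a connected subtree. All three properties hold, so this is a valid tree decomposition of width max|bag| − 1 = 2, and hence tw(G) ≤ 2.

Yes; width 2.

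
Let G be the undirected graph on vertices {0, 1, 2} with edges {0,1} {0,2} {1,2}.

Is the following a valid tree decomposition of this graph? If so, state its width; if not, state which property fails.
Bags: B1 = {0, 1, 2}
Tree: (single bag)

Yes; width 2.

Vertex coverage: the bags together contain {0, 1, 2}, the full vertex set. Edge coverage: each edge of G has both endpoints in at least one bag. Running intersection: for every vertex, the bags containing it form a connected subtree. All three properties hold, so this is a valid tree decomposition of width max|bag| − 1 = 2, and hence tw(G) ≤ 2.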